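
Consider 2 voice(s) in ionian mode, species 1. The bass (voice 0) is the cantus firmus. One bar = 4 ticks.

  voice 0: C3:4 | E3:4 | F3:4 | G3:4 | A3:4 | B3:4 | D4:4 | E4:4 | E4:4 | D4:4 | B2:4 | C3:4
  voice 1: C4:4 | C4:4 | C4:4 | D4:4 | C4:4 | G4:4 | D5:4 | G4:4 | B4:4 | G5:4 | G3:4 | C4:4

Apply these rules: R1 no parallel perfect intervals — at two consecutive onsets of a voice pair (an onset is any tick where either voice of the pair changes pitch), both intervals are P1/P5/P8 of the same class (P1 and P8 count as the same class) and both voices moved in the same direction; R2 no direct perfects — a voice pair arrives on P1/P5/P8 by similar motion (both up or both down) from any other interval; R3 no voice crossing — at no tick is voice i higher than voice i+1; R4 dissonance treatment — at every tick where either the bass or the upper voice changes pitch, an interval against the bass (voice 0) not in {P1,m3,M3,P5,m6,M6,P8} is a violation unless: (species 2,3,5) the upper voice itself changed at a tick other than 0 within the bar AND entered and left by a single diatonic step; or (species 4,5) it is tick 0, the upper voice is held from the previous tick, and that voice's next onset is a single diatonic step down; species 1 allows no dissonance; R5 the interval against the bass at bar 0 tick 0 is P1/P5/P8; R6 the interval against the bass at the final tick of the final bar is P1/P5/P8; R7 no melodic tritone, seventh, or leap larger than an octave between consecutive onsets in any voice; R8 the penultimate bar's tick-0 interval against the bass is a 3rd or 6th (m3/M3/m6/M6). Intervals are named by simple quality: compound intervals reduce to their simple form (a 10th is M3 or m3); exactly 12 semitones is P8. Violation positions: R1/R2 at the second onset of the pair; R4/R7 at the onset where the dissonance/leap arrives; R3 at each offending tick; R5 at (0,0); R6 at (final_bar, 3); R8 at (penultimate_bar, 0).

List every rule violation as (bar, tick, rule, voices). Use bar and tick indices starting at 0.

bar 0: v0=C3 v1=C4 downbeat P8
bar 1: v0=E3 v1=C4 downbeat m6
bar 2: v0=F3 v1=C4 downbeat P5
bar 3: v0=G3 v1=D4 downbeat P5
bar 4: v0=A3 v1=C4 downbeat m3
bar 5: v0=B3 v1=G4 downbeat m6
bar 6: v0=D4 v1=D5 downbeat P8
bar 7: v0=E4 v1=G4 downbeat m3
bar 8: v0=E4 v1=B4 downbeat P5
bar 9: v0=D4 v1=G5 downbeat P4
bar 10: v0=B2 v1=G3 downbeat m6
bar 11: v0=C3 v1=C4 downbeat P8
  -> R1 @ bar 3 tick 0 v(0, 1): F3/C4 P5 -> G3/D4 P5 similar
  -> R2 @ bar 6 tick 0 v(0, 1): B3/G4 m6 -> D4/D5 P8 similar
  -> R4 @ bar 9 tick 0 v(0, 1): D4/G5 P4 untreated
  -> R7 @ bar 10 tick 0 v(0,): D4->B2 leap 15st
  -> R7 @ bar 10 tick 0 v(1,): G5->G3 leap 24st
  -> R2 @ bar 11 tick 0 v(0, 1): B2/G3 m6 -> C3/C4 P8 similar

(3, 0, R1, (0, 1))
(6, 0, R2, (0, 1))
(9, 0, R4, (0, 1))
(10, 0, R7, (0,))
(10, 0, R7, (1,))
(11, 0, R2, (0, 1))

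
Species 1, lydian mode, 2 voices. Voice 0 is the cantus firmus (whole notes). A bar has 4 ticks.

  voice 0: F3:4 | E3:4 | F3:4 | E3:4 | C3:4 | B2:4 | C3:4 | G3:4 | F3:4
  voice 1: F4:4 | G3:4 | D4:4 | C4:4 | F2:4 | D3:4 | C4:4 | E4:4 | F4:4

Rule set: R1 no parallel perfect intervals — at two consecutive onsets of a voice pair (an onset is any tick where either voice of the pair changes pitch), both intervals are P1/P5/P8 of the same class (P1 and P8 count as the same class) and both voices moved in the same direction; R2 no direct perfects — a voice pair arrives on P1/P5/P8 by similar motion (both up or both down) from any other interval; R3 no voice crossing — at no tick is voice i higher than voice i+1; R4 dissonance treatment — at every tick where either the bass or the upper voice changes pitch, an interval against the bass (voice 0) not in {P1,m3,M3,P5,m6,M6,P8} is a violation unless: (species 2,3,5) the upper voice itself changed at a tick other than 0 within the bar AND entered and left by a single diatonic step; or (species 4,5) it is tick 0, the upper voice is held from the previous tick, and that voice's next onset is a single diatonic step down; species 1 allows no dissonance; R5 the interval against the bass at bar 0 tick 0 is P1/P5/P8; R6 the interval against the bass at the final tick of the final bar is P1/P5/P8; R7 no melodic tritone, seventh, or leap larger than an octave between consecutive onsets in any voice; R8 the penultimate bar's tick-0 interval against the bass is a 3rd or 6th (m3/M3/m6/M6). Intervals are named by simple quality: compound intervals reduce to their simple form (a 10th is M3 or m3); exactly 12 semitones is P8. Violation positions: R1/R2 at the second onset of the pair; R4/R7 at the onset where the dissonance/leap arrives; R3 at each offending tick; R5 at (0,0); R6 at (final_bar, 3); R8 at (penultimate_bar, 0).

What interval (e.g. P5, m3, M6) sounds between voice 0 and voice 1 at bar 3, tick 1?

m6

voice 0=E3 voice 1=C4 -> m6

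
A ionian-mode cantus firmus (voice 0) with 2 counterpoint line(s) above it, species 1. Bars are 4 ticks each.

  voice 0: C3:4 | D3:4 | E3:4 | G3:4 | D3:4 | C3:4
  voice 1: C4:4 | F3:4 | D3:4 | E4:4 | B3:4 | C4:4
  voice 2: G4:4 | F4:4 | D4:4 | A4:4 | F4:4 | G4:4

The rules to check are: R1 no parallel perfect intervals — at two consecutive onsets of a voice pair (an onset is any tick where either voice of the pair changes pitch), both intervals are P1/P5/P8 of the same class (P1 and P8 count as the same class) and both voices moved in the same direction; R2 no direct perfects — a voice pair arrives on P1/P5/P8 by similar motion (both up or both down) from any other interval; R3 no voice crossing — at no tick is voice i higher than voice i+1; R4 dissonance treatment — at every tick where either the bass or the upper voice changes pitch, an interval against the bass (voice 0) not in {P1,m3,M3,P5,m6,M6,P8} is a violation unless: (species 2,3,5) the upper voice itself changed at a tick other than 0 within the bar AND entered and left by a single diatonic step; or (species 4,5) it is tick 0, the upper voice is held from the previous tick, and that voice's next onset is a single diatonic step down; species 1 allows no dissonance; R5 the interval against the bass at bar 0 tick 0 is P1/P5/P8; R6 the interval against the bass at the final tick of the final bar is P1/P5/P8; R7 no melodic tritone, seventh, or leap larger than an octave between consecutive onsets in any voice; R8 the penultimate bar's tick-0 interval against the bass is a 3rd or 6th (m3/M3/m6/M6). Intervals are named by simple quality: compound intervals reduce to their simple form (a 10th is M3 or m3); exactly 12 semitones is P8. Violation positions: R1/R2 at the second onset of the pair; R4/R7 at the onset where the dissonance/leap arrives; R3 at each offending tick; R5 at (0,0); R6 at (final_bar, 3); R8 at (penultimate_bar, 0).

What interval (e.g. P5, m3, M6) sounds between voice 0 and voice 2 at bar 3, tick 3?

M2

voice 0=G3 voice 2=A4 -> M2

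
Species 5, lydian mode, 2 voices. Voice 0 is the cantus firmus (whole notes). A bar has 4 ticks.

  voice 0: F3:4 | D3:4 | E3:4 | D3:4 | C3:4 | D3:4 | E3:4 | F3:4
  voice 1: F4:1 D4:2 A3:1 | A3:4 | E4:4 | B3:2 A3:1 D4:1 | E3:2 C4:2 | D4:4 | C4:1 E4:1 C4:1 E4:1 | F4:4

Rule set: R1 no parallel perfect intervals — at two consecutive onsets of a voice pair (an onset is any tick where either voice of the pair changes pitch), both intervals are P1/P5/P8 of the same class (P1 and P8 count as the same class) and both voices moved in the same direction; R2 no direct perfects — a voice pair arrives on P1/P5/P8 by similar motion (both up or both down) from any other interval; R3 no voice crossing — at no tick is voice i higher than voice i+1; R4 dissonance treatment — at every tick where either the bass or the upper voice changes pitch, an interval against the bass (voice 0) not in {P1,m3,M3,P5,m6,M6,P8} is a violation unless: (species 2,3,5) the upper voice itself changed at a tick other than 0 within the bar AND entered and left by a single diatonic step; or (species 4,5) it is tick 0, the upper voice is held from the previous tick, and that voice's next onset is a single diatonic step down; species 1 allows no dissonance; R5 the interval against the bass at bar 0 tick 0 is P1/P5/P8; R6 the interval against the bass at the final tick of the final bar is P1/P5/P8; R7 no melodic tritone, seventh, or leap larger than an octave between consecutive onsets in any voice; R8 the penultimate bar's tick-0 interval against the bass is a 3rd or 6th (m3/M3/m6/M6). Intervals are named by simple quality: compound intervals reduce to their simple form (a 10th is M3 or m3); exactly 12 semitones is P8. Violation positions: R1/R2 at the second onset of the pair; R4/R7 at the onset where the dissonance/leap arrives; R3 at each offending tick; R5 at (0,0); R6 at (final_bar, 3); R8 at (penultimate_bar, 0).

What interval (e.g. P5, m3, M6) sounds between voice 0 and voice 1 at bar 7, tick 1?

P8

voice 0=F3 voice 1=F4 -> P8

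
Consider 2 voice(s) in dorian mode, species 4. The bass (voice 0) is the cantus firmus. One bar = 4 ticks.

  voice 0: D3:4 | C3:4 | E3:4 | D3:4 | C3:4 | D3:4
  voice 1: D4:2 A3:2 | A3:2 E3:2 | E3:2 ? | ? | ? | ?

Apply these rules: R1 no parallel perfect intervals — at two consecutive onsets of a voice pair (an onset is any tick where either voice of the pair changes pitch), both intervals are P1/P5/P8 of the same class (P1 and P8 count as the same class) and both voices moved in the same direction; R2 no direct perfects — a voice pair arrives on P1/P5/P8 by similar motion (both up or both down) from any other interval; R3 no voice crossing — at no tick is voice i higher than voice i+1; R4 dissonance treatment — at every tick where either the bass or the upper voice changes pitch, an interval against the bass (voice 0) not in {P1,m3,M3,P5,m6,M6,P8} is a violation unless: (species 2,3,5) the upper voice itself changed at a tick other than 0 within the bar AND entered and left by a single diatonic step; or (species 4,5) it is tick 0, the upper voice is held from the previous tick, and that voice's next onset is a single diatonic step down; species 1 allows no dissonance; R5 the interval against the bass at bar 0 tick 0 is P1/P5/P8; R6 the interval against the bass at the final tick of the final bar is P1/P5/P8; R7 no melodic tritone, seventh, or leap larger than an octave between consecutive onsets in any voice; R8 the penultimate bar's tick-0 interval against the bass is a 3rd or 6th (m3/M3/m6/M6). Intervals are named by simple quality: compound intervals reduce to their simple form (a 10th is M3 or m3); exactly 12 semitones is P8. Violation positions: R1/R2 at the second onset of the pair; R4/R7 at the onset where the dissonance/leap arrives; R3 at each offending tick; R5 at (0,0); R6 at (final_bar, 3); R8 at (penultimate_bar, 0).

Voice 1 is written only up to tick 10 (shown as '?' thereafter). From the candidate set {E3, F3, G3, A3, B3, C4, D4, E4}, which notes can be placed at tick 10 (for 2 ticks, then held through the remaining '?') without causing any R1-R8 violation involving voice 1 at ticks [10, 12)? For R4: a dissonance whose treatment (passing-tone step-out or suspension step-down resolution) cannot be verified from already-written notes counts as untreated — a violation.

{B3, C4, E3, E4, G3}

E3: legal
F3: violates R4
G3: legal
A3: violates R4
B3: legal
C4: legal
D4: violates R4,R7
E4: legal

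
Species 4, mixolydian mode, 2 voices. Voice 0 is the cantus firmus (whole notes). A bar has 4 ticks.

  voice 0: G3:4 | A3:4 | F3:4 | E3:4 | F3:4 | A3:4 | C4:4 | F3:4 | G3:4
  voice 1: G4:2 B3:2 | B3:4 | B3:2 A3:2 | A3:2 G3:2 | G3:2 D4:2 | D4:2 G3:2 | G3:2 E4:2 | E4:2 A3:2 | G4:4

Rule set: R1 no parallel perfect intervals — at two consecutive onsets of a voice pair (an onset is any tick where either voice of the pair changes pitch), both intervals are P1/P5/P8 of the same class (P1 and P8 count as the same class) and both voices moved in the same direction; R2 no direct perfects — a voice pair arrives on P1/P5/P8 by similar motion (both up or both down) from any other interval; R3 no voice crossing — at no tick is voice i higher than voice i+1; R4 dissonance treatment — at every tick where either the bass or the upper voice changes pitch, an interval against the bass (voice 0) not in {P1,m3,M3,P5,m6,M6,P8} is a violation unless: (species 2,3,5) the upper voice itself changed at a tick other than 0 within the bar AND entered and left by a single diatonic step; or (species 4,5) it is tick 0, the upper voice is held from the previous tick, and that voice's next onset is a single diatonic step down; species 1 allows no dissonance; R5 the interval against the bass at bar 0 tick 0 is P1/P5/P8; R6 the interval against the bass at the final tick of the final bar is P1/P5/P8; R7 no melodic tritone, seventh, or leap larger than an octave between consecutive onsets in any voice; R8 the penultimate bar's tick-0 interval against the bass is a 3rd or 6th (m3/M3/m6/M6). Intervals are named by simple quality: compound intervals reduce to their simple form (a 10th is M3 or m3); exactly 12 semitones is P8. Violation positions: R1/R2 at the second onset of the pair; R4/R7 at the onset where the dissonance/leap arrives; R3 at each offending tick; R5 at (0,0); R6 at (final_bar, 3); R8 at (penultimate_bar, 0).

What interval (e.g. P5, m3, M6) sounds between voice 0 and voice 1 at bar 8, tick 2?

voice 0=G3 voice 1=G4 -> P8

P8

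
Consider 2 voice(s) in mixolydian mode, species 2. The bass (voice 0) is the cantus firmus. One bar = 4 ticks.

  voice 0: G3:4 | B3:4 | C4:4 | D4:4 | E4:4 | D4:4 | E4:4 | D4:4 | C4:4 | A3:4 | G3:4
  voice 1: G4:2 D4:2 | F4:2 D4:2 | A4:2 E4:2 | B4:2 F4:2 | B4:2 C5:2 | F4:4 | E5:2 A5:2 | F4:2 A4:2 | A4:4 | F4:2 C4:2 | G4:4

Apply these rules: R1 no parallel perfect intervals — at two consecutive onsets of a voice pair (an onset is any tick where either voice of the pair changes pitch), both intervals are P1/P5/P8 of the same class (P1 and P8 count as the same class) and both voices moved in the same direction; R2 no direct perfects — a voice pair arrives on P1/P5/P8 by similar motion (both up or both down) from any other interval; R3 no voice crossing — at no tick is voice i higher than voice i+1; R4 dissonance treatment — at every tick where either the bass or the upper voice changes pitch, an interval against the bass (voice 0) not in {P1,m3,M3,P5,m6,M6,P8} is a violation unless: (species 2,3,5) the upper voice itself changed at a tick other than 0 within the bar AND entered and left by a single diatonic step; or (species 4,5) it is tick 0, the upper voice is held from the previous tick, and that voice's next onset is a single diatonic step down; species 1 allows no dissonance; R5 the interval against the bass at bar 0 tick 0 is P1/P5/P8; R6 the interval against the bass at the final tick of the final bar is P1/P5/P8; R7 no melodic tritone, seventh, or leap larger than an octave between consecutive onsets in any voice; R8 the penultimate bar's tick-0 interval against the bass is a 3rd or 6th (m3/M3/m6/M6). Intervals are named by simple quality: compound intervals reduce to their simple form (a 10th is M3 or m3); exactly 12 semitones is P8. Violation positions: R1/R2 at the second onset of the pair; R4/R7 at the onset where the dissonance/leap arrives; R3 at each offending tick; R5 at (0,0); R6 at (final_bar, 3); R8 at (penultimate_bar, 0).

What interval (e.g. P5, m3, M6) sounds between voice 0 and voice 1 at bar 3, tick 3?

voice 0=D4 voice 1=F4 -> m3

m3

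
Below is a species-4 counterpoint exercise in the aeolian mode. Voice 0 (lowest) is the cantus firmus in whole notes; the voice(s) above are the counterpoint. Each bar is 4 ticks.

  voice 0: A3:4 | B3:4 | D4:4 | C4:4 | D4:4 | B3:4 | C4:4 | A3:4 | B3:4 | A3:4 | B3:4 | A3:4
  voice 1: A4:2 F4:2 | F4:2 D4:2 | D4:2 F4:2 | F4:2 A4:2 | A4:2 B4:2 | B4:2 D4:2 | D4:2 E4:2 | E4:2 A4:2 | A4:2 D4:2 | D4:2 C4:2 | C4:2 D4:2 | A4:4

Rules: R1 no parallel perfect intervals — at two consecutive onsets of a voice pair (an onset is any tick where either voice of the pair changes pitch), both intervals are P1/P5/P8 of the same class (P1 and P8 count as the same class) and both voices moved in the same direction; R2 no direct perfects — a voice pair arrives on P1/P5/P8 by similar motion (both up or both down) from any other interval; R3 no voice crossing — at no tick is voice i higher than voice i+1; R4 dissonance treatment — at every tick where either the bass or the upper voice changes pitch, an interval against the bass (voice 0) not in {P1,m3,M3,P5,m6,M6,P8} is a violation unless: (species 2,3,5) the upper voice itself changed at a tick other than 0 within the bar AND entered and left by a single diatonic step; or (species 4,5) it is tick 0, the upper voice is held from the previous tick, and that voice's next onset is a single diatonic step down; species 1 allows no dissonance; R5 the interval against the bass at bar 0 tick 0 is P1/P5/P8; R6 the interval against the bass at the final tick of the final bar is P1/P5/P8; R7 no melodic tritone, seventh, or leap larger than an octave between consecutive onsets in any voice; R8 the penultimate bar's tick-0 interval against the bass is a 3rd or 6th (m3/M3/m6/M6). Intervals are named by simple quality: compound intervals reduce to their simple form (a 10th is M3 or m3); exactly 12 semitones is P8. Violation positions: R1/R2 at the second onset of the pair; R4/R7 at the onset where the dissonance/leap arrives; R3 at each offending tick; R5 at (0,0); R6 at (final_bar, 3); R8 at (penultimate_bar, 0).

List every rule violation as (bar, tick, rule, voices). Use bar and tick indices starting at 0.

(1, 0, R4, (0, 1))
(3, 0, R4, (0, 1))
(6, 0, R4, (0, 1))
(8, 0, R4, (0, 1))
(10, 0, R4, (0, 1))
(10, 0, R8, (0, 1))

bar 0: v0=A3 v1=A4 downbeat P8
bar 1: v0=B3 v1=F4 downbeat TT
bar 2: v0=D4 v1=D4 downbeat P1
bar 3: v0=C4 v1=F4 downbeat P4
bar 4: v0=D4 v1=A4 downbeat P5
bar 5: v0=B3 v1=B4 downbeat P8
bar 6: v0=C4 v1=D4 downbeat M2
bar 7: v0=A3 v1=E4 downbeat P5
bar 8: v0=B3 v1=A4 downbeat m7
bar 9: v0=A3 v1=D4 downbeat P4
bar 10: v0=B3 v1=C4 downbeat m2
bar 11: v0=A3 v1=A4 downbeat P8
  -> R4 @ bar 1 tick 0 v(0, 1): B3/F4 TT untreated
  -> R4 @ bar 3 tick 0 v(0, 1): C4/F4 P4 untreated
  -> R4 @ bar 6 tick 0 v(0, 1): C4/D4 M2 untreated
  -> R4 @ bar 8 tick 0 v(0, 1): B3/A4 m7 untreated
  -> R4 @ bar 10 tick 0 v(0, 1): B3/C4 m2 untreated
  -> R8 @ bar 10 tick 0 v(0, 1): penult m2 not 3rd/6th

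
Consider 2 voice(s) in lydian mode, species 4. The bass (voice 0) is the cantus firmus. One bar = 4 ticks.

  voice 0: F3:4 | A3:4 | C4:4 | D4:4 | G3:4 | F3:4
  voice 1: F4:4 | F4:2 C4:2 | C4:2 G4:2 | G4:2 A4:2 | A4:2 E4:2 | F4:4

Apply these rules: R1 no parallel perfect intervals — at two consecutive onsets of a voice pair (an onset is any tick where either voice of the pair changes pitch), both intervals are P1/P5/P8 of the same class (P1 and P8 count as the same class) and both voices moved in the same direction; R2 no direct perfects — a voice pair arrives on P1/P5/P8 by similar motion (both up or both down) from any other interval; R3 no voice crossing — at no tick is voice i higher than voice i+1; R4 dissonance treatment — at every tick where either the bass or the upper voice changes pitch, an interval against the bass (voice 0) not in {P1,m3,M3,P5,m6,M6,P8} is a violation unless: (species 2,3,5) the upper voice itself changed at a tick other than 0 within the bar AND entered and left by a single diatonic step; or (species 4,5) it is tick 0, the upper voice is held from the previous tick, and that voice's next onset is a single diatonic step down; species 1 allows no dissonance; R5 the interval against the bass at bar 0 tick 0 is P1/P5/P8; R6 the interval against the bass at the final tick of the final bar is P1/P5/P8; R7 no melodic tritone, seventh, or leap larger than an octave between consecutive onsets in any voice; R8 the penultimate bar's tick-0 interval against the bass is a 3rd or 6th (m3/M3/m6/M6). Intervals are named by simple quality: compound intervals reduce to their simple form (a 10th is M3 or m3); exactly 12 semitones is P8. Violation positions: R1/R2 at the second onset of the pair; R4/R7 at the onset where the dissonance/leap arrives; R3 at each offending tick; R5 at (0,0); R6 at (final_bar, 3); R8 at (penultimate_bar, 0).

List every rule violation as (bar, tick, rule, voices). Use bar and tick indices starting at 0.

(3, 0, R4, (0, 1))
(4, 0, R4, (0, 1))
(4, 0, R8, (0, 1))

bar 0: v0=F3 v1=F4 downbeat P8
bar 1: v0=A3 v1=F4 downbeat m6
bar 2: v0=C4 v1=C4 downbeat P1
bar 3: v0=D4 v1=G4 downbeat P4
bar 4: v0=G3 v1=A4 downbeat M2
bar 5: v0=F3 v1=F4 downbeat P8
  -> R4 @ bar 3 tick 0 v(0, 1): D4/G4 P4 untreated
  -> R4 @ bar 4 tick 0 v(0, 1): G3/A4 M2 untreated
  -> R8 @ bar 4 tick 0 v(0, 1): penult M2 not 3rd/6th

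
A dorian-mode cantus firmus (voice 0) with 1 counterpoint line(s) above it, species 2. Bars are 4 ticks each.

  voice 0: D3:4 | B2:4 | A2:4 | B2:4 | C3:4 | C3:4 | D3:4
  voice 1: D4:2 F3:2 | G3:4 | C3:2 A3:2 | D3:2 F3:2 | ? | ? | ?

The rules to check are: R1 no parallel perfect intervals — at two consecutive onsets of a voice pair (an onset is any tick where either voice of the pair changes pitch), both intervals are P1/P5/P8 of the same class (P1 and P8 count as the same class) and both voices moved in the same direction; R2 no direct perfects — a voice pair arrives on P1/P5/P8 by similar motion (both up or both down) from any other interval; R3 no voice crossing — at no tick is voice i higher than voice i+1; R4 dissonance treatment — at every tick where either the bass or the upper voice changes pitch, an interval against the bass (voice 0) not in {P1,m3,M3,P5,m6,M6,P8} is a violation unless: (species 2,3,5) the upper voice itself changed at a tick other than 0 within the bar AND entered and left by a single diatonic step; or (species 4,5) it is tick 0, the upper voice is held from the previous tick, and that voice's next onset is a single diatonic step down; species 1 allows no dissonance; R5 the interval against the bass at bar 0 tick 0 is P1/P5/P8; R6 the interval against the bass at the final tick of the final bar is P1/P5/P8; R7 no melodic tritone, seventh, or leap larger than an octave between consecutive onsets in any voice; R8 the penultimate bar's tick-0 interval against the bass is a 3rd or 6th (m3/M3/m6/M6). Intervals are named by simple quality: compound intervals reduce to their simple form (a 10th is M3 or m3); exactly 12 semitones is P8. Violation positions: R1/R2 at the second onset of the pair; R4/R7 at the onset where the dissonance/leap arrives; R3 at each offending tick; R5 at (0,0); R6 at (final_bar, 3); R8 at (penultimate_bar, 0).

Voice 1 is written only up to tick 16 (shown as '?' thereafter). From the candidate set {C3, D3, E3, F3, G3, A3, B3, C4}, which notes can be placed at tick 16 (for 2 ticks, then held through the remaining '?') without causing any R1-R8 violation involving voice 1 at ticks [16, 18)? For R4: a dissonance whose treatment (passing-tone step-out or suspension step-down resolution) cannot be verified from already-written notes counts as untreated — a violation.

C3: legal
D3: violates R4
E3: legal
F3: violates R4
G3: violates R2
A3: legal
B3: violates R4,R7
C4: violates R2

{A3, C3, E3}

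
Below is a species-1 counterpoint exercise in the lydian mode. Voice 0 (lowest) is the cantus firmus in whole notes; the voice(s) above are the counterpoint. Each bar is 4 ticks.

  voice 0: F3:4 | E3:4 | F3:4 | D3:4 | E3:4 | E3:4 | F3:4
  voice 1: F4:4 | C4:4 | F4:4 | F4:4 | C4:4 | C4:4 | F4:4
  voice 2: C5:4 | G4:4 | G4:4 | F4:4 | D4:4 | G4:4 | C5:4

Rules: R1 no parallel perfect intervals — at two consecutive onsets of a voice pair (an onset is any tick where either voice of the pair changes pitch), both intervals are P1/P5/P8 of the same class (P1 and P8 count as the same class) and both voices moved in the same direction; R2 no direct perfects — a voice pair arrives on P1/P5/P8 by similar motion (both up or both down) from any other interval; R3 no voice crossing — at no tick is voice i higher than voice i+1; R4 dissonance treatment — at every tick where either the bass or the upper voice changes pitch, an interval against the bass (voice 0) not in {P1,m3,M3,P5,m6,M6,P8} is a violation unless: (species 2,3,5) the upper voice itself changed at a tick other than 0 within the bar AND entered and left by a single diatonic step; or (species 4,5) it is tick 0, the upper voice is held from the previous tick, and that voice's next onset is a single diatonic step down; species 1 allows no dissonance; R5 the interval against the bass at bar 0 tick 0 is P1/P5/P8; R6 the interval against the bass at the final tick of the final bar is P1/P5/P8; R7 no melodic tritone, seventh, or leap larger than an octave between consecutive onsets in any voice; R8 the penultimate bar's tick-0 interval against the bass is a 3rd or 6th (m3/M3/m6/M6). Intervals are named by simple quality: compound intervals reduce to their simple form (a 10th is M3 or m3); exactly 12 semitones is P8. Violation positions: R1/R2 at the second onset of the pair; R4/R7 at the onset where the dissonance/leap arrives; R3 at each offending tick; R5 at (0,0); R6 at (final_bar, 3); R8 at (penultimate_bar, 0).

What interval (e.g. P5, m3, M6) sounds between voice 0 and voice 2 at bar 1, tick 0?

voice 0=E3 voice 2=G4 -> m3

m3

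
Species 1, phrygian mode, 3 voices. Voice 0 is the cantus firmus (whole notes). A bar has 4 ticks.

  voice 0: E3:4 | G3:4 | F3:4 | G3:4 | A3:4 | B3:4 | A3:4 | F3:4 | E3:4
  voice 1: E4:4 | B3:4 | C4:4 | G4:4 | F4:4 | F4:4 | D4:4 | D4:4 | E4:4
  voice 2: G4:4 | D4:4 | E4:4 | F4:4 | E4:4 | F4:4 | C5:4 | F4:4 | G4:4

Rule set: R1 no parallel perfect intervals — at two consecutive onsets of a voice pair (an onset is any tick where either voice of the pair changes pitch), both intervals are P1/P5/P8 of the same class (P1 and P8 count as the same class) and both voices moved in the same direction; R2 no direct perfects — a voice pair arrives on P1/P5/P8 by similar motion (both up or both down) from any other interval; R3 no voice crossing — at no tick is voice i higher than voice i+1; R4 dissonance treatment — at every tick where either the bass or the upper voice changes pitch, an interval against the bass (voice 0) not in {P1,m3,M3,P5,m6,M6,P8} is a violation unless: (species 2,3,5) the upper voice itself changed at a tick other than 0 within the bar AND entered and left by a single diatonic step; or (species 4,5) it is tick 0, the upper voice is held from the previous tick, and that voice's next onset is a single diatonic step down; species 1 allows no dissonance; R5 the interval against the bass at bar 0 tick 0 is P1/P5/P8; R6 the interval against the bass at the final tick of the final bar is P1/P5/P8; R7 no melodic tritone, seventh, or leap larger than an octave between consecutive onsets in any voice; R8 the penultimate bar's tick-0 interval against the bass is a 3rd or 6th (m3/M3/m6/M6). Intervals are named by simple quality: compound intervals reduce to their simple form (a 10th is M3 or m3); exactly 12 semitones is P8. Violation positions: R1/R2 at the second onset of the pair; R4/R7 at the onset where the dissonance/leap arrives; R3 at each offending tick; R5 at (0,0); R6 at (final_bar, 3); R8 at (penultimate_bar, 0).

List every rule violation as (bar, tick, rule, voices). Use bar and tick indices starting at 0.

bar 0: v0=E3 v1=E4 v2=G4 downbeat m3
bar 1: v0=G3 v1=B3 v2=D4 downbeat P5
bar 2: v0=F3 v1=C4 v2=E4 downbeat M7
bar 3: v0=G3 v1=G4 v2=F4 downbeat m7
bar 4: v0=A3 v1=F4 v2=E4 downbeat P5
bar 5: v0=B3 v1=F4 v2=F4 downbeat TT
bar 6: v0=A3 v1=D4 v2=C5 downbeat m3
bar 7: v0=F3 v1=D4 v2=F4 downbeat P8
bar 8: v0=E3 v1=E4 v2=G4 downbeat m3
  -> R5 @ bar 0 tick 0 v(0, 2): opens on m3
  -> R4 @ bar 2 tick 0 v(0, 2): F3/E4 M7 untreated
  -> R2 @ bar 3 tick 0 v(0, 1): F3/C4 P5 -> G3/G4 P8 similar
  -> R3 @ bar 3 tick 0 v(1, 2): G4 above F4
  -> R4 @ bar 3 tick 0 v(0, 2): G3/F4 m7 untreated
  -> R3 @ bar 3 tick 1 v(1, 2): G4 above F4
  -> R3 @ bar 3 tick 2 v(1, 2): G4 above F4
  -> R3 @ bar 3 tick 3 v(1, 2): G4 above F4
  -> R3 @ bar 4 tick 0 v(1, 2): F4 above E4
  -> R3 @ bar 4 tick 1 v(1, 2): F4 above E4
  -> R3 @ bar 4 tick 2 v(1, 2): F4 above E4
  -> R3 @ bar 4 tick 3 v(1, 2): F4 above E4
  -> R4 @ bar 5 tick 0 v(0, 1): B3/F4 TT untreated
  -> R4 @ bar 5 tick 0 v(0, 2): B3/F4 TT untreated
  -> R4 @ bar 6 tick 0 v(0, 1): A3/D4 P4 untreated
  -> R2 @ bar 7 tick 0 v(0, 2): A3/C5 m3 -> F3/F4 P8 similar
  -> R8 @ bar 7 tick 0 v(0, 2): penult P8 not 3rd/6th
  -> R6 @ bar 8 tick 3 v(0, 2): closes on m3

(0, 0, R5, (0, 2))
(2, 0, R4, (0, 2))
(3, 0, R2, (0, 1))
(3, 0, R3, (1, 2))
(3, 0, R4, (0, 2))
(3, 1, R3, (1, 2))
(3, 2, R3, (1, 2))
(3, 3, R3, (1, 2))
(4, 0, R3, (1, 2))
(4, 1, R3, (1, 2))
(4, 2, R3, (1, 2))
(4, 3, R3, (1, 2))
(5, 0, R4, (0, 1))
(5, 0, R4, (0, 2))
(6, 0, R4, (0, 1))
(7, 0, R2, (0, 2))
(7, 0, R8, (0, 2))
(8, 3, R6, (0, 2))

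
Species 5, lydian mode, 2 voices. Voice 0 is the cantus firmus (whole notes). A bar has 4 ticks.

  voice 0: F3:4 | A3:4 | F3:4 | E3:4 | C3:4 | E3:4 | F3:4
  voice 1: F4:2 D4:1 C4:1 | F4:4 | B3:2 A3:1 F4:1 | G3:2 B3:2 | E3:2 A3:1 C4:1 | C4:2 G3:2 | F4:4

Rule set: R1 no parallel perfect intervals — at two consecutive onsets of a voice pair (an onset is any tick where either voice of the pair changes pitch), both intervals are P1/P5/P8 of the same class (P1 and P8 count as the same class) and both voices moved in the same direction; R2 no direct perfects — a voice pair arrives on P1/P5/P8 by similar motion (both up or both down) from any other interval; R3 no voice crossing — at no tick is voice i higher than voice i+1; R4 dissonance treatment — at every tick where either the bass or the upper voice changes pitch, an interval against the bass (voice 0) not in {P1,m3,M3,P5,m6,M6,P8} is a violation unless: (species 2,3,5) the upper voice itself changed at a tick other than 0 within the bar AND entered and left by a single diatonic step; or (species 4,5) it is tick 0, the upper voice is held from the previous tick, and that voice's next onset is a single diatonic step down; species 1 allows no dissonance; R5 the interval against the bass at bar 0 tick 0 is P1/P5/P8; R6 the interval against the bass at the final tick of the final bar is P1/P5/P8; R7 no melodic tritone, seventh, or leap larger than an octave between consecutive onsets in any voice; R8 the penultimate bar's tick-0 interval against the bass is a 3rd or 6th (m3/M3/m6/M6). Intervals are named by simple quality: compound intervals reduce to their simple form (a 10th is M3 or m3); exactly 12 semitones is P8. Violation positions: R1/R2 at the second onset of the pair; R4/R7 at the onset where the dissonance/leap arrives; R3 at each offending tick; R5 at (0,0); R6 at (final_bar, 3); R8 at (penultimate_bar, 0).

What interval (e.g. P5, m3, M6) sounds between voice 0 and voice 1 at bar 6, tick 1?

voice 0=F3 voice 1=F4 -> P8

P8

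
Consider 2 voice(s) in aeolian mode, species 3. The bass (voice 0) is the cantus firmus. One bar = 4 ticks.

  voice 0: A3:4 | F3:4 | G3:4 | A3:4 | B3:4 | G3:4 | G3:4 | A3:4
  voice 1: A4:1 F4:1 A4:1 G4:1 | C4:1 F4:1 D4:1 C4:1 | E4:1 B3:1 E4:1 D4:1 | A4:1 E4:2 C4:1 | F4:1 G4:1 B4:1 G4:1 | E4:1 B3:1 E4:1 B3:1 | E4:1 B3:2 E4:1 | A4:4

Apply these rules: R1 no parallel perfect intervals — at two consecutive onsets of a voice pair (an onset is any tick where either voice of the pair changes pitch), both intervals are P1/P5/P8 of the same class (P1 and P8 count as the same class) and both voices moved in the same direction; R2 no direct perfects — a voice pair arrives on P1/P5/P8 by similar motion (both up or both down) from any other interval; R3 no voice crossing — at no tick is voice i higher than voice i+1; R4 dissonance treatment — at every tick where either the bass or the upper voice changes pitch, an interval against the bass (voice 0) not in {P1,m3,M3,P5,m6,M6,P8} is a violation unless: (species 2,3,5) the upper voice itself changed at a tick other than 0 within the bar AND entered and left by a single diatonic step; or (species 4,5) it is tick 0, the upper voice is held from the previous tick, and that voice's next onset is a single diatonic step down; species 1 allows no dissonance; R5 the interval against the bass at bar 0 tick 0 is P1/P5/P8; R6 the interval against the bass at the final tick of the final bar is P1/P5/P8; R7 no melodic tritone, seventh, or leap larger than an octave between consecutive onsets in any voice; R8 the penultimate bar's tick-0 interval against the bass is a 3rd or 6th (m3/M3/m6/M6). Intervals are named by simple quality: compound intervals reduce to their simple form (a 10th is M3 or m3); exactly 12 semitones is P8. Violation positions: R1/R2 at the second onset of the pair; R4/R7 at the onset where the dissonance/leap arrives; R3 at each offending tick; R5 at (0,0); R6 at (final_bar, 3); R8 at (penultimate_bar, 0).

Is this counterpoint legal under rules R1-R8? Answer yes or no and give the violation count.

No (5 violations)

bar 0: v0=A3 v1=A4 (P8)
bar 1: v0=F3 v1=C4 (P5)
bar 2: v0=G3 v1=E4 (M6)
bar 3: v0=A3 v1=A4 (P8)
bar 4: v0=B3 v1=F4 (TT)
bar 5: v0=G3 v1=E4 (M6)
bar 6: v0=G3 v1=E4 (M6)
bar 7: v0=A3 v1=A4 (P8)
  R4 @ bar0.3: A3/G4 m7 untreated
  R2 @ bar1.0: A3/G4 m7 -> F3/C4 P5 similar
  R2 @ bar3.0: G3/D4 P5 -> A3/A4 P8 similar
  R4 @ bar4.0: B3/F4 TT untreated
  R2 @ bar7.0: G3/E4 M6 -> A3/A4 P8 similar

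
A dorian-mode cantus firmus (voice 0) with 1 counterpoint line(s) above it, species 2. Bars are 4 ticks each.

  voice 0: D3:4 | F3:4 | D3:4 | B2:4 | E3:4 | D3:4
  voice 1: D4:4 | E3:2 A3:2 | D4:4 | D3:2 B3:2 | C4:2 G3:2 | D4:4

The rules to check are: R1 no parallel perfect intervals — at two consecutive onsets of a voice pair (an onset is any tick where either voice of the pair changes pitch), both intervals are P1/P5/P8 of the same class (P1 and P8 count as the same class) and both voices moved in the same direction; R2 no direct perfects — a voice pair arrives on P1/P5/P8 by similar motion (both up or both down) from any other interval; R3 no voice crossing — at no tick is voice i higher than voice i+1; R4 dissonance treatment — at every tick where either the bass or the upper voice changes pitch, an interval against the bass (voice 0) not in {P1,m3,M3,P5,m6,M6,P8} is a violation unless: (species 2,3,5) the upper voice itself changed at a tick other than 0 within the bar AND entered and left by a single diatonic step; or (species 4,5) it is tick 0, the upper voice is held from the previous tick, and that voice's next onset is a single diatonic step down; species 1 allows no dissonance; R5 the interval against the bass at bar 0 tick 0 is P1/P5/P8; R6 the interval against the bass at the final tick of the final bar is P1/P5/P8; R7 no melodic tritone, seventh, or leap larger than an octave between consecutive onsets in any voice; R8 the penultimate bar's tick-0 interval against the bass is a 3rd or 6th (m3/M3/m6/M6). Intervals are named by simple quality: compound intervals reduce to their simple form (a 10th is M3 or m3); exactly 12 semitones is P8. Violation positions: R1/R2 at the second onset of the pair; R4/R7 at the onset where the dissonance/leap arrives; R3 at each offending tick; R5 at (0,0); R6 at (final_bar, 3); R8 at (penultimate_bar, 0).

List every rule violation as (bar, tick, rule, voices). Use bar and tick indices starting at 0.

(1, 0, R3, (0, 1))
(1, 0, R4, (0, 1))
(1, 0, R7, (1,))
(1, 1, R3, (0, 1))

bar 0: v0=D3 v1=D4 downbeat P8
bar 1: v0=F3 v1=E3 downbeat m2
bar 2: v0=D3 v1=D4 downbeat P8
bar 3: v0=B2 v1=D3 downbeat m3
bar 4: v0=E3 v1=C4 downbeat m6
bar 5: v0=D3 v1=D4 downbeat P8
  -> R3 @ bar 1 tick 0 v(0, 1): F3 above E3
  -> R4 @ bar 1 tick 0 v(0, 1): F3/E3 m2 untreated
  -> R7 @ bar 1 tick 0 v(1,): D4->E3 leap 10st
  -> R3 @ bar 1 tick 1 v(0, 1): F3 above E3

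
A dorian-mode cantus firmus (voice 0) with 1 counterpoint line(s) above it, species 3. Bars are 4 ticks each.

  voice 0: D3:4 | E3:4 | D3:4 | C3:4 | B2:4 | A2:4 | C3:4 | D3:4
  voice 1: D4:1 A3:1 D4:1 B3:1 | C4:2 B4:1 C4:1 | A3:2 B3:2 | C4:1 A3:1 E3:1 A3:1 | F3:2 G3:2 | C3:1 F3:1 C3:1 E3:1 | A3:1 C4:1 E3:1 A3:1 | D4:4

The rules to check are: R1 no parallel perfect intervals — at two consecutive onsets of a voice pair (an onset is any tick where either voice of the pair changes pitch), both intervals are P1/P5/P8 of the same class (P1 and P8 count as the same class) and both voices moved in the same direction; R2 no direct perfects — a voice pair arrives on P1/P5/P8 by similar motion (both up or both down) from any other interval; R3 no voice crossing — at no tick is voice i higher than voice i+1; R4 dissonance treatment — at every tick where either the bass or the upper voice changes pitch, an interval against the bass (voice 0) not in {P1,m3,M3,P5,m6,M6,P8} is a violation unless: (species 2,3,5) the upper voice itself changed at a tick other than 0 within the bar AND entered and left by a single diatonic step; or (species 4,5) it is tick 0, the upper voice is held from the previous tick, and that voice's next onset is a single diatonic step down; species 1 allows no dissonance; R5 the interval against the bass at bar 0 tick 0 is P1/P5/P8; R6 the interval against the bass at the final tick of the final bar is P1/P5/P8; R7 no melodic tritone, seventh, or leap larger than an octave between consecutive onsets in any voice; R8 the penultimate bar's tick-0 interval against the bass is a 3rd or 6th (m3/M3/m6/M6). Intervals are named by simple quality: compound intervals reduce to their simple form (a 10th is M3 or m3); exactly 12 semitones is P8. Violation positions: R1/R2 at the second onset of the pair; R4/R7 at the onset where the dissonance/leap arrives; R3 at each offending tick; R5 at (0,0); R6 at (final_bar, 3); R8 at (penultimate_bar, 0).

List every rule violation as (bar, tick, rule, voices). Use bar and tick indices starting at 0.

bar 0: v0=D3 v1=D4 downbeat P8
bar 1: v0=E3 v1=C4 downbeat m6
bar 2: v0=D3 v1=A3 downbeat P5
bar 3: v0=C3 v1=C4 downbeat P8
bar 4: v0=B2 v1=F3 downbeat TT
bar 5: v0=A2 v1=C3 downbeat m3
bar 6: v0=C3 v1=A3 downbeat M6
bar 7: v0=D3 v1=D4 downbeat P8
  -> R7 @ bar 1 tick 2 v(1,): C4->B4 leap 11st
  -> R7 @ bar 1 tick 3 v(1,): B4->C4 leap 11st
  -> R2 @ bar 2 tick 0 v(0, 1): E3/C4 m6 -> D3/A3 P5 similar
  -> R4 @ bar 4 tick 0 v(0, 1): B2/F3 TT untreated
  -> R2 @ bar 7 tick 0 v(0, 1): C3/A3 M6 -> D3/D4 P8 similar

(1, 2, R7, (1,))
(1, 3, R7, (1,))
(2, 0, R2, (0, 1))
(4, 0, R4, (0, 1))
(7, 0, R2, (0, 1))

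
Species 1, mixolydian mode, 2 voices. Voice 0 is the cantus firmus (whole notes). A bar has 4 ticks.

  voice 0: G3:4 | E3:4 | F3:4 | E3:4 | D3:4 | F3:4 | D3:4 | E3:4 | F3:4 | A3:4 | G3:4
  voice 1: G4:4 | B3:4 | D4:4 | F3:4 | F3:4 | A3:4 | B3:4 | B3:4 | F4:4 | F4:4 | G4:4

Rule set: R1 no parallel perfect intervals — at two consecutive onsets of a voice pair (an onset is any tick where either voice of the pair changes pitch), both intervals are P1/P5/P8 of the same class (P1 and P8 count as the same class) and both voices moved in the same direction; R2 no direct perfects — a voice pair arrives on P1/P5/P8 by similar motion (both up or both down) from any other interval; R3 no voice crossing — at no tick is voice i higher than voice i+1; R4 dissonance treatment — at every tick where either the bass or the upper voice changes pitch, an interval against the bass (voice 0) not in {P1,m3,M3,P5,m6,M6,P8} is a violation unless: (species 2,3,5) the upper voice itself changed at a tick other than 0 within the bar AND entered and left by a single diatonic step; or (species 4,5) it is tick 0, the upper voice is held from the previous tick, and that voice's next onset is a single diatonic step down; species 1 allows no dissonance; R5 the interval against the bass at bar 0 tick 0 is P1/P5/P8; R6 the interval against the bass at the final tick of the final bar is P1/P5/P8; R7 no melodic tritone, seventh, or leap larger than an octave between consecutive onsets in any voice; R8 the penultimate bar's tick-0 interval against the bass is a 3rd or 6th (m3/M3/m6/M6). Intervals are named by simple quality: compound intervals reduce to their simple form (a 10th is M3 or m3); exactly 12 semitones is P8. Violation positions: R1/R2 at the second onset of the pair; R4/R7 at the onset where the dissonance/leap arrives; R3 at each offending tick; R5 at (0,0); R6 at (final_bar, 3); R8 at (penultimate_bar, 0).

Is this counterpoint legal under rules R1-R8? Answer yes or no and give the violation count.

bar 0: v0=G3 v1=G4 (P8)
bar 1: v0=E3 v1=B3 (P5)
bar 2: v0=F3 v1=D4 (M6)
bar 3: v0=E3 v1=F3 (m2)
bar 4: v0=D3 v1=F3 (m3)
bar 5: v0=F3 v1=A3 (M3)
bar 6: v0=D3 v1=B3 (M6)
bar 7: v0=E3 v1=B3 (P5)
bar 8: v0=F3 v1=F4 (P8)
bar 9: v0=A3 v1=F4 (m6)
bar 10: v0=G3 v1=G4 (P8)
  R2 @ bar1.0: G3/G4 P8 -> E3/B3 P5 similar
  R4 @ bar3.0: E3/F3 m2 untreated
  R2 @ bar8.0: E3/B3 P5 -> F3/F4 P8 similar
  R7 @ bar8.0: B3->F4 leap 6st

No (4 violations)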